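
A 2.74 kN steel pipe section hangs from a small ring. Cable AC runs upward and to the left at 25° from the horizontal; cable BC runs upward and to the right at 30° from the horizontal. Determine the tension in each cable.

ΣF_x = 0: −T_AC·cos25° + T_BC·cos30° = 0 → T_BC = 1.04651·T_AC.
ΣF_y = 0: T_AC·sin25° + T_BC·sin30° = 2.74.
Substitute: T_AC·(0.422618 + 1.04651·0.5) = 2.74 → T_AC = 2.89679 ≈ 2.897 kN.
Then T_BC = 1.04651 × 2.89679 = 3.032 kN.

T_AC = 2.897 kN, T_BC = 3.032 kN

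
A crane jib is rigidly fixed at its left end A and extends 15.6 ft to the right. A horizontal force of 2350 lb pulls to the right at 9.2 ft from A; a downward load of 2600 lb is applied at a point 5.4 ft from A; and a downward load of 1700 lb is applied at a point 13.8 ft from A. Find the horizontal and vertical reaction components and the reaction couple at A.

A_x = -2350 lb, A_y = 4300 lb, M_A = 37500 lb·ft

ΣF_x = 0: A_x + 2350 = 0 → A_x = -2350 lb.
ΣF_y = 0: A_y − 2600 − 1700 = 0 → A_y = 4300 lb.
ΣM about A: M_A − 2600·5.4 − 1700·13.8 = 0 → M_A = 37500 lb·ft.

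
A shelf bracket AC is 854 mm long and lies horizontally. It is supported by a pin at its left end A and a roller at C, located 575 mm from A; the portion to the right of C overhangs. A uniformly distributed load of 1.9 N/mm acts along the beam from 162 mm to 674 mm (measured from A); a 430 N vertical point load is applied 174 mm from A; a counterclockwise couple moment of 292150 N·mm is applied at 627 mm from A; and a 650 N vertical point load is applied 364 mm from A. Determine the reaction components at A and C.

A_x = 0, A_y = 1312 N, C_y = 740.7 N

Resultant of the distributed load: 1.9 × 512 = 972.8 N at 418 mm from A.
Moments about A: C_y·575 − (1.9·512)·418 − 430·174 + 292150 − 650·364 = 0 → C_y = 425900.4/575 = 740.696 ≈ 740.7 N.
ΣF_y = 0: A_y + 740.696 − 1.9·512 − 430 − 650 = 0 → A_y = 1312 N.
ΣF_x = 0: no horizontal applied forces, so A_x = 0.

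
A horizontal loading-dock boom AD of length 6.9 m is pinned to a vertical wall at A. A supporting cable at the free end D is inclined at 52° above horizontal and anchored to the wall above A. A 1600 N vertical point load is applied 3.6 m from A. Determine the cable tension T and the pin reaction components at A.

ΣM about A: T·sin52°·6.9 − 1600·3.6 = 0 → T = 5760/(6.9·0.788011) = 1059.35 ≈ 1059 N.
ΣF_x = 0: A_x − T·cos52° = 0 → A_x = 1059.35 × 0.615661 = 652.2 N.
ΣF_y = 0: A_y + T·sin52° − 1600 = 0 → A_y = 1600 − 1059.35 × 0.788011 = 765.2 N.

T = 1059 N, A_x = 652.2 N, A_y = 765.2 N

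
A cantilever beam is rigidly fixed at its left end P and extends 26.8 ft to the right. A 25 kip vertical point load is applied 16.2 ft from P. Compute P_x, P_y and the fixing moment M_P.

ΣF_x = 0: P_x = 0.
ΣF_y = 0: P_y − 25 = 0 → P_y = 25.00 kip.
ΣM about P: M_P − 25·16.2 = 0 → M_P = 405.0 kip·ft.

P_x = 0, P_y = 25.00 kip, M_P = 405.0 kip·ft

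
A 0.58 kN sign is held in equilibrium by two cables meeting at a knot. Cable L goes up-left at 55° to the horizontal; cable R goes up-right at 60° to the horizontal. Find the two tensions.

T_L = 0.3200 kN, T_R = 0.3671 kN

ΣF_x = 0: −T_L·cos55° + T_R·cos60° = 0 → T_R = 1.14715·T_L.
ΣF_y = 0: T_L·sin55° + T_R·sin60° = 0.58.
Substitute: T_L·(0.819152 + 1.14715·0.866025) = 0.58 → T_L = 0.31998 ≈ 0.3200 kN.
Then T_R = 1.14715 × 0.31998 = 0.3671 kN.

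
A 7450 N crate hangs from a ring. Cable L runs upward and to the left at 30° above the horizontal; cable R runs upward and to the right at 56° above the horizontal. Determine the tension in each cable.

T_L = 4176 N, T_R = 6468 N

ΣF_x = 0: −T_L·cos30° + T_R·cos56° = 0 → T_R = 1.54871·T_L.
ΣF_y = 0: T_L·sin30° + T_R·sin56° = 7450.
Substitute: T_L·(0.5 + 1.54871·0.829038) = 7450 → T_L = 4176.15 ≈ 4176 N.
Then T_R = 1.54871 × 4176.15 = 6468 N.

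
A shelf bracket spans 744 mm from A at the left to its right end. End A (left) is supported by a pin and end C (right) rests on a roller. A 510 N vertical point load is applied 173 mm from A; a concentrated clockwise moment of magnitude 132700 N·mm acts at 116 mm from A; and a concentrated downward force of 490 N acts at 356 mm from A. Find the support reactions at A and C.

A_x = 0, A_y = 468.6 N, C_y = 531.4 N

Moments about A: C_y·744 − 510·173 − 132700 − 490·356 = 0 → C_y = 395370/744 = 531.411 ≈ 531.4 N.
ΣF_y = 0: A_y + 531.411 − 510 − 490 = 0 → A_y = 468.6 N.
ΣF_x = 0: no horizontal applied forces, so A_x = 0.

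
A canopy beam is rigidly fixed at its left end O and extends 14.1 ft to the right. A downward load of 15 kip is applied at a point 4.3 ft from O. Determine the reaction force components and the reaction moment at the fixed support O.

O_x = 0, O_y = 15.00 kip, M_O = 64.50 kip·ft

ΣF_x = 0: O_x = 0.
ΣF_y = 0: O_y − 15 = 0 → O_y = 15.00 kip.
ΣM about O: M_O − 15·4.3 = 0 → M_O = 64.50 kip·ft.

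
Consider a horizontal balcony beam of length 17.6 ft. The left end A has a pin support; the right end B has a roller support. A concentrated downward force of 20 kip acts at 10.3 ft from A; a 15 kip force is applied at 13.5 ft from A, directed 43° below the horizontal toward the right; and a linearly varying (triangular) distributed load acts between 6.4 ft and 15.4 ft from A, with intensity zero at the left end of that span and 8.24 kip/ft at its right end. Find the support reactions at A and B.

Resultant of the triangular load: ½ × 8.24 × 9 = 37.08 kip, acting at 12.4 ft from A (one-third of the span from the peak).
Moments about A: B_y·17.6 − 20·10.3 − 15·sin43°·13.5 − (½·8.24·9)·12.4 = 0 → B_y = 803.897/17.6 = 45.676 ≈ 45.68 kip.
ΣF_y = 0: A_y + 45.676 − 20 − 15·sin43° − ½·8.24·9 = 0 → A_y = 21.63 kip.
ΣF_x = 0: A_x + 15·cos43° = 0 → A_x = -10.97 kip.

A_x = -10.97 kip, A_y = 21.63 kip, B_y = 45.68 kip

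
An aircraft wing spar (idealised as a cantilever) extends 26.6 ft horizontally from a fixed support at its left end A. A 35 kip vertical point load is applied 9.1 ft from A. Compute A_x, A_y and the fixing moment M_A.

A_x = 0, A_y = 35.00 kip, M_A = 318.5 kip·ft

ΣF_x = 0: A_x = 0.
ΣF_y = 0: A_y − 35 = 0 → A_y = 35.00 kip.
ΣM about A: M_A − 35·9.1 = 0 → M_A = 318.5 kip·ft.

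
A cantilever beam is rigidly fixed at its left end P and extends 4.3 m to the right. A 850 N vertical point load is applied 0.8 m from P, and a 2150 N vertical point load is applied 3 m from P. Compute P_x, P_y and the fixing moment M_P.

ΣF_x = 0: P_x = 0.
ΣF_y = 0: P_y − 850 − 2150 = 0 → P_y = 3000 N.
ΣM about P: M_P − 850·0.8 − 2150·3 = 0 → M_P = 7130 N·m.

P_x = 0, P_y = 3000 N, M_P = 7130 N·m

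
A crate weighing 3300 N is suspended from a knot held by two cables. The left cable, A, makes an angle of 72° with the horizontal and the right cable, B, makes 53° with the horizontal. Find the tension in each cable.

ΣF_x = 0: −T_A·cos72° + T_B·cos53° = 0 → T_B = 0.513475·T_A.
ΣF_y = 0: T_A·sin72° + T_B·sin53° = 3300.
Substitute: T_A·(0.951057 + 0.513475·0.798636) = 3300 → T_A = 2424.44 ≈ 2424 N.
Then T_B = 0.513475 × 2424.44 = 1245 N.

T_A = 2424 N, T_B = 1245 N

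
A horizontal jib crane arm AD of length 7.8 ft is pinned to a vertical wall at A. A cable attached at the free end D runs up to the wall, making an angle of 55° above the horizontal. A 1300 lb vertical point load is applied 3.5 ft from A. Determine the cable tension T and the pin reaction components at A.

ΣM about A: T·sin55°·7.8 − 1300·3.5 = 0 → T = 4550/(7.8·0.819152) = 712.119 ≈ 712.1 lb.
ΣF_x = 0: A_x − T·cos55° = 0 → A_x = 712.119 × 0.573576 = 408.5 lb.
ΣF_y = 0: A_y + T·sin55° − 1300 = 0 → A_y = 1300 − 712.119 × 0.819152 = 716.7 lb.

T = 712.1 lb, A_x = 408.5 lb, A_y = 716.7 lb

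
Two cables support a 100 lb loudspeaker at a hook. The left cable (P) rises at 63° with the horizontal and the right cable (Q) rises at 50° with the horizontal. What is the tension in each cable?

ΣF_x = 0: −T_P·cos63° + T_Q·cos50° = 0 → T_Q = 0.706284·T_P.
ΣF_y = 0: T_P·sin63° + T_Q·sin50° = 100.
Substitute: T_P·(0.891007 + 0.706284·0.766044) = 100 → T_P = 69.8299 ≈ 69.83 lb.
Then T_Q = 0.706284 × 69.8299 = 49.32 lb.

T_P = 69.83 lb, T_Q = 49.32 lb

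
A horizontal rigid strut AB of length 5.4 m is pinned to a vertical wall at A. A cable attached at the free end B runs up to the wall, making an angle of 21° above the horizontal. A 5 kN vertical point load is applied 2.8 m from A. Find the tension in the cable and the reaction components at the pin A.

T = 7.234 kN, A_x = 6.754 kN, A_y = 2.407 kN

ΣM about A: T·sin21°·5.4 − 5·2.8 = 0 → T = 14/(5.4·0.358368) = 7.23444 ≈ 7.234 kN.
ΣF_x = 0: A_x − T·cos21° = 0 → A_x = 7.23444 × 0.93358 = 6.754 kN.
ΣF_y = 0: A_y + T·sin21° − 5 = 0 → A_y = 5 − 7.23444 × 0.358368 = 2.407 kN.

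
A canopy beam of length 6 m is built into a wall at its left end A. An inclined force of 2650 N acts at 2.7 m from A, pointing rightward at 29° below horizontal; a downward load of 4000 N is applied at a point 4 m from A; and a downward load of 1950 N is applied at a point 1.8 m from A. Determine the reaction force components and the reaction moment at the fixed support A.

A_x = -2318 N, A_y = 7235 N, M_A = 22980 N·m

ΣF_x = 0: A_x + 2650·cos29° = 0 → A_x = -2318 N.
ΣF_y = 0: A_y − 2650·sin29° − 4000 − 1950 = 0 → A_y = 7235 N.
ΣM about A: M_A − 2650·sin29°·2.7 − 4000·4 − 1950·1.8 = 0 → M_A = 22980 N·m.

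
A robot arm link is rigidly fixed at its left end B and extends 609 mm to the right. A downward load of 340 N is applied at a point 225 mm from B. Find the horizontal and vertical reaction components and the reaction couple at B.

ΣF_x = 0: B_x = 0.
ΣF_y = 0: B_y − 340 = 0 → B_y = 340.0 N.
ΣM about B: M_B − 340·225 = 0 → M_B = 76500 N·mm.

B_x = 0, B_y = 340.0 N, M_B = 76500 N·mm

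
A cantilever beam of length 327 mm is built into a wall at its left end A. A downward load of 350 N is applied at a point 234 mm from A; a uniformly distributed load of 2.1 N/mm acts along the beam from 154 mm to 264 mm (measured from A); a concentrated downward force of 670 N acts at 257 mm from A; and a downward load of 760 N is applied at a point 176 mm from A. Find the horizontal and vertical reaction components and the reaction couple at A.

Resultant of the distributed load: 2.1 × 110 = 231 N at 209 mm from A.
ΣF_x = 0: A_x = 0.
ΣF_y = 0: A_y − 350 − 2.1·110 − 670 − 760 = 0 → A_y = 2011 N.
ΣM about A: M_A − 350·234 − (2.1·110)·209 − 670·257 − 760·176 = 0 → M_A = 436100 N·mm.

A_x = 0, A_y = 2011 N, M_A = 436100 N·mm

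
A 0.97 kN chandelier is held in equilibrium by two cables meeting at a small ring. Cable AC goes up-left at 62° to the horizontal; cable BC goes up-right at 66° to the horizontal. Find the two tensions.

T_AC = 0.5007 kN, T_BC = 0.5779 kN

ΣF_x = 0: −T_AC·cos62° + T_BC·cos66° = 0 → T_BC = 1.15424·T_AC.
ΣF_y = 0: T_AC·sin62° + T_BC·sin66° = 0.97.
Substitute: T_AC·(0.882948 + 1.15424·0.913545) = 0.97 → T_AC = 0.500671 ≈ 0.5007 kN.
Then T_BC = 1.15424 × 0.500671 = 0.5779 kN.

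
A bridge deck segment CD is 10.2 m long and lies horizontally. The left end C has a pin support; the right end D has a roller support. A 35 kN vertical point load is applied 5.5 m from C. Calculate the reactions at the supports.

C_x = 0, C_y = 16.13 kN, D_y = 18.87 kN

ΣM about C: D_y·10.2 − 35·5.5 = 0 → D_y = 192.5/10.2 = 18.8725 ≈ 18.87 kN.
ΣF_y = 0: C_y + 18.8725 − 35 = 0 → C_y = 16.13 kN.
ΣF_x = 0: no horizontal applied forces, so C_x = 0.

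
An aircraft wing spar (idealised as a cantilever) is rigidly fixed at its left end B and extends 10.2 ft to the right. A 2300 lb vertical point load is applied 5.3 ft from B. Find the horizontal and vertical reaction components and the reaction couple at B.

ΣF_x = 0: B_x = 0.
ΣF_y = 0: B_y − 2300 = 0 → B_y = 2300 lb.
ΣM about B: M_B − 2300·5.3 = 0 → M_B = 12190 lb·ft.

B_x = 0, B_y = 2300 lb, M_B = 12190 lb·ft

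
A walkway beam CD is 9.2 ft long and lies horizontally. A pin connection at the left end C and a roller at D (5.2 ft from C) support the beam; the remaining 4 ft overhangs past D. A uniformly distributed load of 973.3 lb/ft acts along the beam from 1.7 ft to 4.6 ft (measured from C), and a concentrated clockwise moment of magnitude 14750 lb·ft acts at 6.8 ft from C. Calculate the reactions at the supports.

C_x = 0, C_y = -1724 lb, D_y = 4546 lb

Resultant of the distributed load: 973.3 × 2.9 = 2822.57 lb at 3.15 ft from C.
Taking moments about C: D_y·5.2 − (973.3·2.9)·3.15 − 14750 = 0 → D_y = 23641.0955/5.2 = 4546.36 ≈ 4546 lb.
ΣF_y = 0: C_y + 4546.36 − 973.3·2.9 = 0 → C_y = -1724 lb.
ΣF_x = 0: no horizontal applied forces, so C_x = 0.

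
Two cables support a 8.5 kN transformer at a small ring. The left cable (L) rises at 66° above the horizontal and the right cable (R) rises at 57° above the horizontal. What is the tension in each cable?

T_L = 5.520 kN, T_R = 4.122 kN

ΣF_x = 0: −T_L·cos66° + T_R·cos57° = 0 → T_R = 0.7468·T_L.
ΣF_y = 0: T_L·sin66° + T_R·sin57° = 8.5.
Substitute: T_L·(0.913545 + 0.7468·0.838671) = 8.5 → T_L = 5.51997 ≈ 5.520 kN.
Then T_R = 0.7468 × 5.51997 = 4.122 kN.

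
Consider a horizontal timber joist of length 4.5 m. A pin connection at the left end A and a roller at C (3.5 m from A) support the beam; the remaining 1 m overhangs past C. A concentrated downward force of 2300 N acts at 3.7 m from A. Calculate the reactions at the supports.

A_x = 0, A_y = -131.4 N, C_y = 2431 N

Taking moments about A: C_y·3.5 − 2300·3.7 = 0 → C_y = 8510/3.5 = 2431.43 ≈ 2431 N.
ΣF_y = 0: A_y + 2431.43 − 2300 = 0 → A_y = -131.4 N.
ΣF_x = 0: no horizontal applied forces, so A_x = 0.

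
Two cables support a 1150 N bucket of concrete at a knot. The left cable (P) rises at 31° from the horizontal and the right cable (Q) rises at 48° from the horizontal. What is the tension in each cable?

ΣF_x = 0: −T_P·cos31° + T_Q·cos48° = 0 → T_Q = 1.28102·T_P.
ΣF_y = 0: T_P·sin31° + T_Q·sin48° = 1150.
Substitute: T_P·(0.515038 + 1.28102·0.743145) = 1150 → T_P = 783.901 ≈ 783.9 N.
Then T_Q = 1.28102 × 783.901 = 1004 N.

T_P = 783.9 N, T_Q = 1004 N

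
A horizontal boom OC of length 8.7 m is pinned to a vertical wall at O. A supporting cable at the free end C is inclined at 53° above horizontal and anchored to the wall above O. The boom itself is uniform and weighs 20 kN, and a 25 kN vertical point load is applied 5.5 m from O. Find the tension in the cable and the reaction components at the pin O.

ΣM about O: T·sin53°·8.7 − 20·4.35 − 25·5.5 = 0 → T = 224.5/(8.7·0.798636) = 32.3108 ≈ 32.31 kN.
ΣF_x = 0: O_x − T·cos53° = 0 → O_x = 32.3108 × 0.601815 = 19.45 kN.
ΣF_y = 0: O_y + T·sin53° − 20 − 25 = 0 → O_y = 45 − 32.3108 × 0.798636 = 19.20 kN.

T = 32.31 kN, O_x = 19.45 kN, O_y = 19.20 kN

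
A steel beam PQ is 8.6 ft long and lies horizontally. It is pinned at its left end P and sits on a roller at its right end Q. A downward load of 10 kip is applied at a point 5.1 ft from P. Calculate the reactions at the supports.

Taking moments about P: Q_y·8.6 − 10·5.1 = 0 → Q_y = 51/8.6 = 5.93023 ≈ 5.930 kip.
ΣF_y = 0: P_y + 5.93023 − 10 = 0 → P_y = 4.070 kip.
ΣF_x = 0: no horizontal applied forces, so P_x = 0.

P_x = 0, P_y = 4.070 kip, Q_y = 5.930 kip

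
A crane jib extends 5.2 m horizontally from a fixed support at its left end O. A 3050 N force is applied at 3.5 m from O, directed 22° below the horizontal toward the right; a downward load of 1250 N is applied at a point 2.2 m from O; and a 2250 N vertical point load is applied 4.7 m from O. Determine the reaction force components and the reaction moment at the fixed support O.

ΣF_x = 0: O_x + 3050·cos22° = 0 → O_x = -2828 N.
ΣF_y = 0: O_y − 3050·sin22° − 1250 − 2250 = 0 → O_y = 4643 N.
ΣM about O: M_O − 3050·sin22°·3.5 − 1250·2.2 − 2250·4.7 = 0 → M_O = 17320 N·m.

O_x = -2828 N, O_y = 4643 N, M_O = 17320 N·m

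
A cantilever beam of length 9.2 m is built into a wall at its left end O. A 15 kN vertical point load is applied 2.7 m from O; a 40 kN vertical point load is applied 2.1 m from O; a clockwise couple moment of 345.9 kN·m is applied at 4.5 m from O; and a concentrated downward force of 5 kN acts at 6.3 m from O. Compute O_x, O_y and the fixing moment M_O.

ΣF_x = 0: O_x = 0.
ΣF_y = 0: O_y − 15 − 40 − 5 = 0 → O_y = 60.00 kN.
ΣM about O: M_O − 15·2.7 − 40·2.1 − 345.9 − 5·6.3 = 0 → M_O = 501.9 kN·m.

O_x = 0, O_y = 60.00 kN, M_O = 501.9 kN·m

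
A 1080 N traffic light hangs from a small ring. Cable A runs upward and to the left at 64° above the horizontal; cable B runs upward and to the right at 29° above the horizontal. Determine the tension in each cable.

T_A = 945.9 N, T_B = 474.1 N

ΣF_x = 0: −T_A·cos64° + T_B·cos29° = 0 → T_B = 0.501213·T_A.
ΣF_y = 0: T_A·sin64° + T_B·sin29° = 1080.
Substitute: T_A·(0.898794 + 0.501213·0.48481) = 1080 → T_A = 945.886 ≈ 945.9 N.
Then T_B = 0.501213 × 945.886 = 474.1 N.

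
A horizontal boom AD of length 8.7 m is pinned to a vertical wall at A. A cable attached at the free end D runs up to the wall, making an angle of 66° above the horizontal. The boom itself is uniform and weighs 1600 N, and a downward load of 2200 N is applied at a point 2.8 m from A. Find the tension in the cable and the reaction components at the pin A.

T = 1651 N, A_x = 671.4 N, A_y = 2292 N

ΣM about A: T·sin66°·8.7 − 1600·4.35 − 2200·2.8 = 0 → T = 13120/(8.7·0.913545) = 1650.76 ≈ 1651 N.
ΣF_x = 0: A_x − T·cos66° = 0 → A_x = 1650.76 × 0.406737 = 671.4 N.
ΣF_y = 0: A_y + T·sin66° − 1600 − 2200 = 0 → A_y = 3800 − 1650.76 × 0.913545 = 2292 N.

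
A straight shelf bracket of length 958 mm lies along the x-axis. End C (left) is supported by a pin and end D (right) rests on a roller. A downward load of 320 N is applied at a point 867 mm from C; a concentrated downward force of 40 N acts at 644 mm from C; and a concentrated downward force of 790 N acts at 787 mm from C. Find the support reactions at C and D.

ΣM about C: D_y·958 − 320·867 − 40·644 − 790·787 = 0 → D_y = 924930/958 = 965.48 ≈ 965.5 N.
ΣF_y = 0: C_y + 965.48 − 320 − 40 − 790 = 0 → C_y = 184.5 N.
ΣF_x = 0: no horizontal applied forces, so C_x = 0.

C_x = 0, C_y = 184.5 N, D_y = 965.5 N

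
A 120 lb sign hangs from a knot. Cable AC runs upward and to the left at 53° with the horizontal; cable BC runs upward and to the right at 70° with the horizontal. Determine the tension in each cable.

T_AC = 48.94 lb, T_BC = 86.11 lb

ΣF_x = 0: −T_AC·cos53° + T_BC·cos70° = 0 → T_BC = 1.75959·T_AC.
ΣF_y = 0: T_AC·sin53° + T_BC·sin70° = 120.
Substitute: T_AC·(0.798636 + 1.75959·0.939693) = 120 → T_AC = 48.9374 ≈ 48.94 lb.
Then T_BC = 1.75959 × 48.9374 = 86.11 lb.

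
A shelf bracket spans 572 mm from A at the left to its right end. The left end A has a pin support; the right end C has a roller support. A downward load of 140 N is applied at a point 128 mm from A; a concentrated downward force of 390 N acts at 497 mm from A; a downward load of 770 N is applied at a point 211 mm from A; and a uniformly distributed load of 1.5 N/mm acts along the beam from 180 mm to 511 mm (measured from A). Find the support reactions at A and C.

Resultant of the distributed load: 1.5 × 331 = 496.5 N at 345.5 mm from A.
ΣM about A: C_y·572 − 140·128 − 390·497 − 770·211 − (1.5·331)·345.5 = 0 → C_y = 545760.75/572 = 954.127 ≈ 954.1 N.
ΣF_y = 0: A_y + 954.127 − 140 − 390 − 770 − 1.5·331 = 0 → A_y = 842.4 N.
ΣF_x = 0: no horizontal applied forces, so A_x = 0.

A_x = 0, A_y = 842.4 N, C_y = 954.1 N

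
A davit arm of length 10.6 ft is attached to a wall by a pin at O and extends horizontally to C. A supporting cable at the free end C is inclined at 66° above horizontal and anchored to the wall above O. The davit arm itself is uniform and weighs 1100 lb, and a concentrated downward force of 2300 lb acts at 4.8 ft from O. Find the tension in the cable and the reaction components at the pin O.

T = 1742 lb, O_x = 708.6 lb, O_y = 1808 lb

ΣM about O: T·sin66°·10.6 − 1100·5.3 − 2300·4.8 = 0 → T = 16870/(10.6·0.913545) = 1742.12 ≈ 1742 lb.
ΣF_x = 0: O_x − T·cos66° = 0 → O_x = 1742.12 × 0.406737 = 708.6 lb.
ΣF_y = 0: O_y + T·sin66° − 1100 − 2300 = 0 → O_y = 3400 − 1742.12 × 0.913545 = 1808 lb.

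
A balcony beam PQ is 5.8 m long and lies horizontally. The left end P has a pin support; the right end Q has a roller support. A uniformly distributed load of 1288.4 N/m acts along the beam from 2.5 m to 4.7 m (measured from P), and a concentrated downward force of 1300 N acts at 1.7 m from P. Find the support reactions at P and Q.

P_x = 0, P_y = 1994 N, Q_y = 2140 N

Resultant of the distributed load: 1288.4 × 2.2 = 2834.48 N at 3.6 m from P.
Taking moments about P: Q_y·5.8 − (1288.4·2.2)·3.6 − 1300·1.7 = 0 → Q_y = 12414.128/5.8 = 2140.37 ≈ 2140 N.
ΣF_y = 0: P_y + 2140.37 − 1288.4·2.2 − 1300 = 0 → P_y = 1994 N.
ΣF_x = 0: no horizontal applied forces, so P_x = 0.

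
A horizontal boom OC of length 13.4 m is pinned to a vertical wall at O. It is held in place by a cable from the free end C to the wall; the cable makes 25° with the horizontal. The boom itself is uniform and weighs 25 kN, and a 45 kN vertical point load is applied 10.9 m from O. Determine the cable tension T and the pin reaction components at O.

T = 116.2 kN, O_x = 105.3 kN, O_y = 20.90 kN

ΣM about O: T·sin25°·13.4 − 25·6.7 − 45·10.9 = 0 → T = 658/(13.4·0.422618) = 116.191 ≈ 116.2 kN.
ΣF_x = 0: O_x − T·cos25° = 0 → O_x = 116.191 × 0.906308 = 105.3 kN.
ΣF_y = 0: O_y + T·sin25° − 25 − 45 = 0 → O_y = 70 − 116.191 × 0.422618 = 20.90 kN.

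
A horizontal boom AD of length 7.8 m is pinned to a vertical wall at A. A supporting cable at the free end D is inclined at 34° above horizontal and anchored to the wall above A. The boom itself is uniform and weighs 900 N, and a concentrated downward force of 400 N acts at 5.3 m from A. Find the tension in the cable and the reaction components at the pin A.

T = 1291 N, A_x = 1070 N, A_y = 578.2 N

ΣM about A: T·sin34°·7.8 − 900·3.9 − 400·5.3 = 0 → T = 5630/(7.8·0.559193) = 1290.78 ≈ 1291 N.
ΣF_x = 0: A_x − T·cos34° = 0 → A_x = 1290.78 × 0.829038 = 1070 N.
ΣF_y = 0: A_y + T·sin34° − 900 − 400 = 0 → A_y = 1300 − 1290.78 × 0.559193 = 578.2 N.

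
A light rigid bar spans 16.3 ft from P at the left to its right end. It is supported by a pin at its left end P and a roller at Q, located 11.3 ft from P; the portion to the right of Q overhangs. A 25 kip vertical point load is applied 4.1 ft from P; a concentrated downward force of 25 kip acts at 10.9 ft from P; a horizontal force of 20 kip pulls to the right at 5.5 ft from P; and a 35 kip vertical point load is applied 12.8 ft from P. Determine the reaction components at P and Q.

Taking moments about P: Q_y·11.3 − 25·4.1 − 25·10.9 − 35·12.8 = 0 → Q_y = 823/11.3 = 72.8319 ≈ 72.83 kip.
ΣF_y = 0: P_y + 72.8319 − 25 − 25 − 35 = 0 → P_y = 12.17 kip.
ΣF_x = 0: P_x + 20 = 0 → P_x = -20.00 kip.

P_x = -20.00 kip, P_y = 12.17 kip, Q_y = 72.83 kip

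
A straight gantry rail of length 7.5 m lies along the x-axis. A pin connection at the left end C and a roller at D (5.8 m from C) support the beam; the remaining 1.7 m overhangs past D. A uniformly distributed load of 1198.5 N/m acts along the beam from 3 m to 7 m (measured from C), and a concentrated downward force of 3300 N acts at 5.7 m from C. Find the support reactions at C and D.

C_x = 0, C_y = 718.1 N, D_y = 7376 N

Resultant of the distributed load: 1198.5 × 4 = 4794 N at 5 m from C.
ΣM about C: D_y·5.8 − (1198.5·4)·5 − 3300·5.7 = 0 → D_y = 42780/5.8 = 7375.86 ≈ 7376 N.
ΣF_y = 0: C_y + 7375.86 − 1198.5·4 − 3300 = 0 → C_y = 718.1 N.
ΣF_x = 0: no horizontal applied forces, so C_x = 0.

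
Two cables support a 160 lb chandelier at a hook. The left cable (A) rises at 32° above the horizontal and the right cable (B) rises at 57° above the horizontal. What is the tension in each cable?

T_A = 87.16 lb, T_B = 135.7 lb

ΣF_x = 0: −T_A·cos32° + T_B·cos57° = 0 → T_B = 1.55708·T_A.
ΣF_y = 0: T_A·sin32° + T_B·sin57° = 160.
Substitute: T_A·(0.529919 + 1.55708·0.838671) = 160 → T_A = 87.1556 ≈ 87.16 lb.
Then T_B = 1.55708 × 87.1556 = 135.7 lb.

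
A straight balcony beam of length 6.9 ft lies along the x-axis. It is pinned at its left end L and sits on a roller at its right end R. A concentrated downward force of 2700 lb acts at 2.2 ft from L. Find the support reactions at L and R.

ΣM about L: R_y·6.9 − 2700·2.2 = 0 → R_y = 5940/6.9 = 860.87 ≈ 860.9 lb.
ΣF_y = 0: L_y + 860.87 − 2700 = 0 → L_y = 1839 lb.
ΣF_x = 0: no horizontal applied forces, so L_x = 0.

L_x = 0, L_y = 1839 lb, R_y = 860.9 lb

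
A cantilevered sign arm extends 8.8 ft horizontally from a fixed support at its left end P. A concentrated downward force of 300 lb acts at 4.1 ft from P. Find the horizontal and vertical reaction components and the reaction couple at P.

P_x = 0, P_y = 300.0 lb, M_P = 1230 lb·ft

ΣF_x = 0: P_x = 0.
ΣF_y = 0: P_y − 300 = 0 → P_y = 300.0 lb.
ΣM about P: M_P − 300·4.1 = 0 → M_P = 1230 lb·ft.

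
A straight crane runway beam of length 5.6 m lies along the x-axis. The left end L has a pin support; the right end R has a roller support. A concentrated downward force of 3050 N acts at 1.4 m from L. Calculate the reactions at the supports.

Taking moments about L: R_y·5.6 − 3050·1.4 = 0 → R_y = 4270/5.6 = 762.5 N.
ΣF_y = 0: L_y + 762.5 − 3050 = 0 → L_y = 2288 N.
ΣF_x = 0: no horizontal applied forces, so L_x = 0.

L_x = 0, L_y = 2288 N, R_y = 762.5 N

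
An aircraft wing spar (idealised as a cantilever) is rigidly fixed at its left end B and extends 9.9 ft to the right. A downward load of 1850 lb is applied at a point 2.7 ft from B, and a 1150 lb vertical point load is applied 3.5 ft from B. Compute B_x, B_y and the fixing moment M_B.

B_x = 0, B_y = 3000 lb, M_B = 9020 lb·ft

ΣF_x = 0: B_x = 0.
ΣF_y = 0: B_y − 1850 − 1150 = 0 → B_y = 3000 lb.
ΣM about B: M_B − 1850·2.7 − 1150·3.5 = 0 → M_B = 9020 lb·ft.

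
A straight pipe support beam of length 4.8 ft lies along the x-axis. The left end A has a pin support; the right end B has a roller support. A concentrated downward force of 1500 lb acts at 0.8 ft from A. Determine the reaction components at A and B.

ΣM about A: B_y·4.8 − 1500·0.8 = 0 → B_y = 1200/4.8 = 250.0 lb.
ΣF_y = 0: A_y + 250 − 1500 = 0 → A_y = 1250 lb.
ΣF_x = 0: no horizontal applied forces, so A_x = 0.

A_x = 0, A_y = 1250 lb, B_y = 250.0 lb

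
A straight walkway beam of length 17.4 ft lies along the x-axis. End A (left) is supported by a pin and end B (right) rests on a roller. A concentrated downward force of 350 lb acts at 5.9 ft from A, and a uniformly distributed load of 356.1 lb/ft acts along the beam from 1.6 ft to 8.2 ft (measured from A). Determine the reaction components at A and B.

Resultant of the distributed load: 356.1 × 6.6 = 2350.26 lb at 4.9 ft from A.
Moments about A: B_y·17.4 − 350·5.9 − (356.1·6.6)·4.9 = 0 → B_y = 13581.274/17.4 = 780.533 ≈ 780.5 lb.
ΣF_y = 0: A_y + 780.533 − 350 − 356.1·6.6 = 0 → A_y = 1920 lb.
ΣF_x = 0: no horizontal applied forces, so A_x = 0.

A_x = 0, A_y = 1920 lb, B_y = 780.5 lb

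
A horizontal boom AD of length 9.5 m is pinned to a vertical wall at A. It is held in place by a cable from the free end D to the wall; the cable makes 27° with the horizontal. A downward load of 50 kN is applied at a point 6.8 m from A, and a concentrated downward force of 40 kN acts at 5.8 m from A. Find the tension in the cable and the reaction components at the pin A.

T = 132.6 kN, A_x = 118.2 kN, A_y = 29.79 kN

ΣM about A: T·sin27°·9.5 − 50·6.8 − 40·5.8 = 0 → T = 572/(9.5·0.45399) = 132.625 ≈ 132.6 kN.
ΣF_x = 0: A_x − T·cos27° = 0 → A_x = 132.625 × 0.891007 = 118.2 kN.
ΣF_y = 0: A_y + T·sin27° − 50 − 40 = 0 → A_y = 90 − 132.625 × 0.45399 = 29.79 kN.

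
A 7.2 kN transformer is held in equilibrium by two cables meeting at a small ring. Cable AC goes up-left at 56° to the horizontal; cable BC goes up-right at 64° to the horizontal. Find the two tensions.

ΣF_x = 0: −T_AC·cos56° + T_BC·cos64° = 0 → T_BC = 1.27562·T_AC.
ΣF_y = 0: T_AC·sin56° + T_BC·sin64° = 7.2.
Substitute: T_AC·(0.829038 + 1.27562·0.898794) = 7.2 → T_AC = 3.64454 ≈ 3.645 kN.
Then T_BC = 1.27562 × 3.64454 = 4.649 kN.

T_AC = 3.645 kN, T_BC = 4.649 kN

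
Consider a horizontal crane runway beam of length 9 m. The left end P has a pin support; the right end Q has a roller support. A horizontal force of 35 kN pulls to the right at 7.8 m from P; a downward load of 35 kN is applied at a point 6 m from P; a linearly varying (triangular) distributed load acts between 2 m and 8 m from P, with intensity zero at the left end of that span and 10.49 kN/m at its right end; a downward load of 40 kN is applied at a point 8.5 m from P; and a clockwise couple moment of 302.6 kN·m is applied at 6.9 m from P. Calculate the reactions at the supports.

P_x = -35.00 kN, P_y = -9.243 kN, Q_y = 115.7 kN

Resultant of the triangular load: ½ × 10.49 × 6 = 31.47 kN, acting at 6 m from P (one-third of the span from the peak).
Moments about P: Q_y·9 − 35·6 − (½·10.49·6)·6 − 40·8.5 − 302.6 = 0 → Q_y = 1041.42/9 = 115.713 ≈ 115.7 kN.
ΣF_y = 0: P_y + 115.713 − 35 − ½·10.49·6 − 40 = 0 → P_y = -9.243 kN.
ΣF_x = 0: P_x + 35 = 0 → P_x = -35.00 kN.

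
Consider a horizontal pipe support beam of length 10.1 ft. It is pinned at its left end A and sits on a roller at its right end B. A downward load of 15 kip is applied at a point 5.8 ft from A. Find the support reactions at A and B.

A_x = 0, A_y = 6.386 kip, B_y = 8.614 kip

ΣM about A: B_y·10.1 − 15·5.8 = 0 → B_y = 87/10.1 = 8.61386 ≈ 8.614 kip.
ΣF_y = 0: A_y + 8.61386 − 15 = 0 → A_y = 6.386 kip.
ΣF_x = 0: no horizontal applied forces, so A_x = 0.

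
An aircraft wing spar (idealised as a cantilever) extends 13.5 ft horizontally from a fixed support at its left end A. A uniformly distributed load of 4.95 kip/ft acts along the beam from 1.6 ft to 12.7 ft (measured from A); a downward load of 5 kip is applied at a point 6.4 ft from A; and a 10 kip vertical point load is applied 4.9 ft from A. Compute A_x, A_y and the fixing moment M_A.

A_x = 0, A_y = 69.94 kip, M_A = 473.9 kip·ft

Resultant of the distributed load: 4.95 × 11.1 = 54.945 kip at 7.15 ft from A.
ΣF_x = 0: A_x = 0.
ΣF_y = 0: A_y − 4.95·11.1 − 5 − 10 = 0 → A_y = 69.94 kip.
ΣM about A: M_A − (4.95·11.1)·7.15 − 5·6.4 − 10·4.9 = 0 → M_A = 473.9 kip·ft.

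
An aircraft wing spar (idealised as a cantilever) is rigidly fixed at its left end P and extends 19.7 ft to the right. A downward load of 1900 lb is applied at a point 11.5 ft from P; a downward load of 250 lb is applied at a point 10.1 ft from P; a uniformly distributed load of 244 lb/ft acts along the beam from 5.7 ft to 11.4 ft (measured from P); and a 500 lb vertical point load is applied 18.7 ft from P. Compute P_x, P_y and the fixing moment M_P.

P_x = 0, P_y = 4041 lb, M_P = 45620 lb·ft

Resultant of the distributed load: 244 × 5.7 = 1390.8 lb at 8.55 ft from P.
ΣF_x = 0: P_x = 0.
ΣF_y = 0: P_y − 1900 − 250 − 244·5.7 − 500 = 0 → P_y = 4041 lb.
ΣM about P: M_P − 1900·11.5 − 250·10.1 − (244·5.7)·8.55 − 500·18.7 = 0 → M_P = 45620 lb·ft.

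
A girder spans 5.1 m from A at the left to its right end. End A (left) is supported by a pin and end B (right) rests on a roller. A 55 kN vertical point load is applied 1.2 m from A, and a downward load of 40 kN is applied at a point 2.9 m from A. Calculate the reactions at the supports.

A_x = 0, A_y = 59.31 kN, B_y = 35.69 kN

ΣM about A: B_y·5.1 − 55·1.2 − 40·2.9 = 0 → B_y = 182/5.1 = 35.6863 ≈ 35.69 kN.
ΣF_y = 0: A_y + 35.6863 − 55 − 40 = 0 → A_y = 59.31 kN.
ΣF_x = 0: no horizontal applied forces, so A_x = 0.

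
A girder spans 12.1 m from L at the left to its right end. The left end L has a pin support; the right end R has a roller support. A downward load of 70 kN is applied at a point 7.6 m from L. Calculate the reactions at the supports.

L_x = 0, L_y = 26.03 kN, R_y = 43.97 kN

ΣM about L: R_y·12.1 − 70·7.6 = 0 → R_y = 532/12.1 = 43.9669 ≈ 43.97 kN.
ΣF_y = 0: L_y + 43.9669 − 70 = 0 → L_y = 26.03 kN.
ΣF_x = 0: no horizontal applied forces, so L_x = 0.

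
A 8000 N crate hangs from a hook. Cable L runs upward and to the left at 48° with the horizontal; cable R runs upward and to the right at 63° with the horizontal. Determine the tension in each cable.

T_L = 3890 N, T_R = 5734 N

ΣF_x = 0: −T_L·cos48° + T_R·cos63° = 0 → T_R = 1.47389·T_L.
ΣF_y = 0: T_L·sin48° + T_R·sin63° = 8000.
Substitute: T_L·(0.743145 + 1.47389·0.891007) = 8000 → T_L = 3890.31 ≈ 3890 N.
Then T_R = 1.47389 × 3890.31 = 5734 N.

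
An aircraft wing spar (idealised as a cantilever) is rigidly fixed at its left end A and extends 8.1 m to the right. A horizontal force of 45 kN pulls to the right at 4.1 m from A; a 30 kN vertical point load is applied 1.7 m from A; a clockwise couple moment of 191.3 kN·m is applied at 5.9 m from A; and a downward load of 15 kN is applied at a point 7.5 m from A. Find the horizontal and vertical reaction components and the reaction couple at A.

ΣF_x = 0: A_x + 45 = 0 → A_x = -45.00 kN.
ΣF_y = 0: A_y − 30 − 15 = 0 → A_y = 45.00 kN.
ΣM about A: M_A − 30·1.7 − 191.3 − 15·7.5 = 0 → M_A = 354.8 kN·m.

A_x = -45.00 kN, A_y = 45.00 kN, M_A = 354.8 kN·m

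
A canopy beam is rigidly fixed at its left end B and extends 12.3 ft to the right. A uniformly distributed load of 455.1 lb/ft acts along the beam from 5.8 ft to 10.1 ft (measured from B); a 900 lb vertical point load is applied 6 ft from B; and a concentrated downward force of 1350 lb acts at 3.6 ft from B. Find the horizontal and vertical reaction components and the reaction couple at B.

B_x = 0, B_y = 4207 lb, M_B = 25820 lb·ft

Resultant of the distributed load: 455.1 × 4.3 = 1956.93 lb at 7.95 ft from B.
ΣF_x = 0: B_x = 0.
ΣF_y = 0: B_y − 455.1·4.3 − 900 − 1350 = 0 → B_y = 4207 lb.
ΣM about B: M_B − (455.1·4.3)·7.95 − 900·6 − 1350·3.6 = 0 → M_B = 25820 lb·ft.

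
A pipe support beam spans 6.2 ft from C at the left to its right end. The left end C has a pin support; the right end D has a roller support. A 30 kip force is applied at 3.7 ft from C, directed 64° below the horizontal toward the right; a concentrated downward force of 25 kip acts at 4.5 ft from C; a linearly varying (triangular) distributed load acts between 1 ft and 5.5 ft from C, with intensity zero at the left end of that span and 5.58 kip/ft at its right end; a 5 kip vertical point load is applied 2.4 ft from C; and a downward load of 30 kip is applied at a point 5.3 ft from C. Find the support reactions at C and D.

Resultant of the triangular load: ½ × 5.58 × 4.5 = 12.555 kip, acting at 4 ft from C (one-third of the span from the peak).
ΣM about C: D_y·6.2 − 30·sin64°·3.7 − 25·4.5 − (½·5.58·4.5)·4 − 5·2.4 − 30·5.3 = 0 → D_y = 433.486/6.2 = 69.9171 ≈ 69.92 kip.
ΣF_y = 0: C_y + 69.9171 − 30·sin64° − 25 − ½·5.58·4.5 − 5 − 30 = 0 → C_y = 29.60 kip.
ΣF_x = 0: C_x + 30·cos64° = 0 → C_x = -13.15 kip.

C_x = -13.15 kip, C_y = 29.60 kip, D_y = 69.92 kip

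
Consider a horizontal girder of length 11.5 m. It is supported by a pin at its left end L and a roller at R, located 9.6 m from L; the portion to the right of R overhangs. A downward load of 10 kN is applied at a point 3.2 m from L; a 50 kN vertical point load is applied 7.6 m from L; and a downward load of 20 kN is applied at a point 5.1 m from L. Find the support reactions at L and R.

L_x = 0, L_y = 26.46 kN, R_y = 53.54 kN

Moments about L: R_y·9.6 − 10·3.2 − 50·7.6 − 20·5.1 = 0 → R_y = 514/9.6 = 53.5417 ≈ 53.54 kN.
ΣF_y = 0: L_y + 53.5417 − 10 − 50 − 20 = 0 → L_y = 26.46 kN.
ΣF_x = 0: no horizontal applied forces, so L_x = 0.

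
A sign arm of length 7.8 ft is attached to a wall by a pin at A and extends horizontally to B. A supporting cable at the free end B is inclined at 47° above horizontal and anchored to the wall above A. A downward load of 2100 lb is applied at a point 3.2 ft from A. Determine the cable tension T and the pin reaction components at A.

ΣM about A: T·sin47°·7.8 − 2100·3.2 = 0 → T = 6720/(7.8·0.731354) = 1178 lb.
ΣF_x = 0: A_x − T·cos47° = 0 → A_x = 1178 × 0.681998 = 803.4 lb.
ΣF_y = 0: A_y + T·sin47° − 2100 = 0 → A_y = 2100 − 1178 × 0.731354 = 1238 lb.

T = 1178 lb, A_x = 803.4 lb, A_y = 1238 lb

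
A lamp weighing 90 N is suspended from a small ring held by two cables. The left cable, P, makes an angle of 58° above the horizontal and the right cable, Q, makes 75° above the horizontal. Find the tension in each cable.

ΣF_x = 0: −T_P·cos58° + T_Q·cos75° = 0 → T_Q = 2.04745·T_P.
ΣF_y = 0: T_P·sin58° + T_Q·sin75° = 90.
Substitute: T_P·(0.848048 + 2.04745·0.965926) = 90 → T_P = 31.8501 ≈ 31.85 N.
Then T_Q = 2.04745 × 31.8501 = 65.21 N.

T_P = 31.85 N, T_Q = 65.21 N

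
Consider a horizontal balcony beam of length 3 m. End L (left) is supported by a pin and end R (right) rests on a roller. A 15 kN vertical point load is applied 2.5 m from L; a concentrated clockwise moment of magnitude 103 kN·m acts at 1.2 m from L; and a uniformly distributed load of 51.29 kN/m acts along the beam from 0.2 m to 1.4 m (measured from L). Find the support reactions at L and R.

L_x = 0, L_y = 13.30 kN, R_y = 63.25 kN

Resultant of the distributed load: 51.29 × 1.2 = 61.548 kN at 0.8 m from L.
ΣM about L: R_y·3 − 15·2.5 − 103 − (51.29·1.2)·0.8 = 0 → R_y = 189.7384/3 = 63.2461 ≈ 63.25 kN.
ΣF_y = 0: L_y + 63.2461 − 15 − 51.29·1.2 = 0 → L_y = 13.30 kN.
ΣF_x = 0: no horizontal applied forces, so L_x = 0.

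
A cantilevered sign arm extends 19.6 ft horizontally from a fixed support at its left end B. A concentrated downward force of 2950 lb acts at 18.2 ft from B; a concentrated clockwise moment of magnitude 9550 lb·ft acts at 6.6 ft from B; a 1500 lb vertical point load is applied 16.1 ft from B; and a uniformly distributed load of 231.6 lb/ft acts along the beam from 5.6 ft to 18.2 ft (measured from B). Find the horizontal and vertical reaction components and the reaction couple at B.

B_x = 0, B_y = 7368 lb, M_B = 122100 lb·ft

Resultant of the distributed load: 231.6 × 12.6 = 2918.16 lb at 11.9 ft from B.
ΣF_x = 0: B_x = 0.
ΣF_y = 0: B_y − 2950 − 1500 − 231.6·12.6 = 0 → B_y = 7368 lb.
ΣM about B: M_B − 2950·18.2 − 9550 − 1500·16.1 − (231.6·12.6)·11.9 = 0 → M_B = 122100 lb·ft.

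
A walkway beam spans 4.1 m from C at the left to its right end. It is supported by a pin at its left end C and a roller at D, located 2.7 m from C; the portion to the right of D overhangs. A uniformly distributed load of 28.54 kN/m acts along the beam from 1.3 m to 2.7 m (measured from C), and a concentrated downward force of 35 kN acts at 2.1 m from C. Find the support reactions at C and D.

C_x = 0, C_y = 18.14 kN, D_y = 56.82 kN

Resultant of the distributed load: 28.54 × 1.4 = 39.956 kN at 2 m from C.
Moments about C: D_y·2.7 − (28.54·1.4)·2 − 35·2.1 = 0 → D_y = 153.412/2.7 = 56.8193 ≈ 56.82 kN.
ΣF_y = 0: C_y + 56.8193 − 28.54·1.4 − 35 = 0 → C_y = 18.14 kN.
ΣF_x = 0: no horizontal applied forces, so C_x = 0.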